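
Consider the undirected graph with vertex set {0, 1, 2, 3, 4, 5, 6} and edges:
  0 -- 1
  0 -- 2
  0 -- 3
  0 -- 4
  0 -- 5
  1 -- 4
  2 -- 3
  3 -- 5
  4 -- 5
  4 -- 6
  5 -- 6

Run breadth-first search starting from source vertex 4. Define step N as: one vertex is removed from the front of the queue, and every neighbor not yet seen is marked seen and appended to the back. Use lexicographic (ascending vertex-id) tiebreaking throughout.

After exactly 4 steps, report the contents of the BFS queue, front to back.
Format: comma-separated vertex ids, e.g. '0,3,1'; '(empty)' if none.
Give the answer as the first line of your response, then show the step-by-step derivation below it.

6,2,3

step 1: dequeue 4; queue=[0,1,5,6]; order=4
step 2: dequeue 0; queue=[1,5,6,2,3]; order=4,0
step 3: dequeue 1; queue=[5,6,2,3]; order=4,0,1
step 4: dequeue 5; queue=[6,2,3]; order=4,0,1,5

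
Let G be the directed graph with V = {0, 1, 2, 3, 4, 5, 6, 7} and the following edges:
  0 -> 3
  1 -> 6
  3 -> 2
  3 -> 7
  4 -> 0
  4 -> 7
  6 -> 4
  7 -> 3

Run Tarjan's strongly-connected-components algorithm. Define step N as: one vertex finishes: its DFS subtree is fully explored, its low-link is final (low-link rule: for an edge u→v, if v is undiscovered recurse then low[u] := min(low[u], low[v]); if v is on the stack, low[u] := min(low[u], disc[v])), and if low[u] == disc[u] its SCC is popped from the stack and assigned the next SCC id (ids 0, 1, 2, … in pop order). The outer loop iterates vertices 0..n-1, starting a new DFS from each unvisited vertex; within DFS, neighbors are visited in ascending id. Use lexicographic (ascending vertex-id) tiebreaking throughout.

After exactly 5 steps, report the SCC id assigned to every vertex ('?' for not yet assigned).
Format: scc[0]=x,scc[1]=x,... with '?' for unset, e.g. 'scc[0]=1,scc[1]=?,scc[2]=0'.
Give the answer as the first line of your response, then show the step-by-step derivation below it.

scc[0]=2,scc[1]=?,scc[2]=0,scc[3]=1,scc[4]=3,scc[5]=?,scc[6]=?,scc[7]=1

step 1: low=(low[0]=0,low[1]=?,low[2]=2,low[3]=1,low[4]=?,low[5]=?,low[6]=?,low[7]=?); scc=(scc[0]=?,scc[1]=?,scc[2]=0,scc[3]=?,scc[4]=?,scc[5]=?,scc[6]=?,scc[7]=?)
step 2: low=(low[0]=0,low[1]=?,low[2]=2,low[3]=1,low[4]=?,low[5]=?,low[6]=?,low[7]=1); scc=(scc[0]=?,scc[1]=?,scc[2]=0,scc[3]=?,scc[4]=?,scc[5]=?,scc[6]=?,scc[7]=?)
step 3: low=(low[0]=0,low[1]=?,low[2]=2,low[3]=1,low[4]=?,low[5]=?,low[6]=?,low[7]=1); scc=(scc[0]=?,scc[1]=?,scc[2]=0,scc[3]=1,scc[4]=?,scc[5]=?,scc[6]=?,scc[7]=1)
step 4: low=(low[0]=0,low[1]=?,low[2]=2,low[3]=1,low[4]=?,low[5]=?,low[6]=?,low[7]=1); scc=(scc[0]=2,scc[1]=?,scc[2]=0,scc[3]=1,scc[4]=?,scc[5]=?,scc[6]=?,scc[7]=1)
step 5: low=(low[0]=0,low[1]=4,low[2]=2,low[3]=1,low[4]=6,low[5]=?,low[6]=5,low[7]=1); scc=(scc[0]=2,scc[1]=?,scc[2]=0,scc[3]=1,scc[4]=3,scc[5]=?,scc[6]=?,scc[7]=1)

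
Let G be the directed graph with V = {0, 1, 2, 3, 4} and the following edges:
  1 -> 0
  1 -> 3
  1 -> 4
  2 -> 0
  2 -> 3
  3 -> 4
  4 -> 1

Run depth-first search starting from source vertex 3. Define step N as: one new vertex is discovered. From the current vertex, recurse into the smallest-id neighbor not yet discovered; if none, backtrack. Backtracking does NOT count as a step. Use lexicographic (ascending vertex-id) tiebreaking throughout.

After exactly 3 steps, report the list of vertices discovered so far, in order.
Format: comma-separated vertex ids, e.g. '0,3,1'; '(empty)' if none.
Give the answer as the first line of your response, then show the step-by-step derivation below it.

3,4,1

step 1: discover 3; path=3; order=3
step 2: discover 4; path=3>4; order=3,4
step 3: discover 1; path=3>4>1; order=3,4,1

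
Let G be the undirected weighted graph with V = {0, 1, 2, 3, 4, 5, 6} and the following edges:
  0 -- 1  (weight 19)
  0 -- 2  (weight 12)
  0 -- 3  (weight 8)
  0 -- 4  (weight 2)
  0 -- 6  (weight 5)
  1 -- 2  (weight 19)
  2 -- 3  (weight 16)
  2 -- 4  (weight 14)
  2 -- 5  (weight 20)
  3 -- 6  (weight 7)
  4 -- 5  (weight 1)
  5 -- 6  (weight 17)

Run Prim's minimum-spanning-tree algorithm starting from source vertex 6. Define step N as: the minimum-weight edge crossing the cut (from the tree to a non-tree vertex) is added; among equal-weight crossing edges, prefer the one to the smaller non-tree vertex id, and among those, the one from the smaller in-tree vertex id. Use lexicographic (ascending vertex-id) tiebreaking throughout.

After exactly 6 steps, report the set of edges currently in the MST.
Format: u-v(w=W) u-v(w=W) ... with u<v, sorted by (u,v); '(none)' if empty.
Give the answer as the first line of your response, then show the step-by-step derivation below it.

0-1(w=19) 0-2(w=12) 0-4(w=2) 0-6(w=5) 3-6(w=7) 4-5(w=1)

step 1: add edge 0-6 (w=5); MST = {0-6(w=5)}
step 2: add edge 0-4 (w=2); MST = {0-4(w=2) 0-6(w=5)}
step 3: add edge 4-5 (w=1); MST = {0-4(w=2) 0-6(w=5) 4-5(w=1)}
step 4: add edge 3-6 (w=7); MST = {0-4(w=2) 0-6(w=5) 3-6(w=7) 4-5(w=1)}
step 5: add edge 0-2 (w=12); MST = {0-2(w=12) 0-4(w=2) 0-6(w=5) 3-6(w=7) 4-5(w=1)}
step 6: add edge 0-1 (w=19); MST = {0-1(w=19) 0-2(w=12) 0-4(w=2) 0-6(w=5) 3-6(w=7) 4-5(w=1)}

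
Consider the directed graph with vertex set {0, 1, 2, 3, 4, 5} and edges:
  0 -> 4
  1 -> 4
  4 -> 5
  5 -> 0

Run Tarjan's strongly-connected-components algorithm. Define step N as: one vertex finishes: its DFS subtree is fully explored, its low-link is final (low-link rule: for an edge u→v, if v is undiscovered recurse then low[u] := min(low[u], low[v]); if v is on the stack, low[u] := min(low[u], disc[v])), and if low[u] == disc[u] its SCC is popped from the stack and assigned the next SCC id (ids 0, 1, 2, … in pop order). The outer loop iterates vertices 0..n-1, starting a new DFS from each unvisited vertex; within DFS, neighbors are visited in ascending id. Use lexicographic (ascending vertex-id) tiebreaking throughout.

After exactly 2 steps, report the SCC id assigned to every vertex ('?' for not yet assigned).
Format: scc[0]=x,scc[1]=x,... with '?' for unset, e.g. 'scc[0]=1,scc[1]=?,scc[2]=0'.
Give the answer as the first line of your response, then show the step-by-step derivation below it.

scc[0]=?,scc[1]=?,scc[2]=?,scc[3]=?,scc[4]=?,scc[5]=?

step 1: low=(low[0]=0,low[1]=?,low[2]=?,low[3]=?,low[4]=1,low[5]=0); scc=(scc[0]=?,scc[1]=?,scc[2]=?,scc[3]=?,scc[4]=?,scc[5]=?)
step 2: low=(low[0]=0,low[1]=?,low[2]=?,low[3]=?,low[4]=0,low[5]=0); scc=(scc[0]=?,scc[1]=?,scc[2]=?,scc[3]=?,scc[4]=?,scc[5]=?)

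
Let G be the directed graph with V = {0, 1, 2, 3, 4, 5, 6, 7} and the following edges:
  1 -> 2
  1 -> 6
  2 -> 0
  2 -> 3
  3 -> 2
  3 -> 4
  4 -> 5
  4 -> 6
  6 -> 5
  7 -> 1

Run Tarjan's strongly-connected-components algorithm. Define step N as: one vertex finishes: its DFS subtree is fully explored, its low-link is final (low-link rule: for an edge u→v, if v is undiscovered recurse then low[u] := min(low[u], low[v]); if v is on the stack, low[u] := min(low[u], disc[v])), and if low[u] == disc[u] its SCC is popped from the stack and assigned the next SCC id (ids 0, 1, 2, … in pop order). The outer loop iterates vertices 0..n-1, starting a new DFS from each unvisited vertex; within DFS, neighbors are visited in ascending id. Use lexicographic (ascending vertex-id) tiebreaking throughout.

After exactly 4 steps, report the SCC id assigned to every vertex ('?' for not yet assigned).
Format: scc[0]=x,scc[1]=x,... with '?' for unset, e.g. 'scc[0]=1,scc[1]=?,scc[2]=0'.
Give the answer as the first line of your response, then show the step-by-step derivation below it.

scc[0]=0,scc[1]=?,scc[2]=?,scc[3]=?,scc[4]=3,scc[5]=1,scc[6]=2,scc[7]=?

step 1: low=(low[0]=0,low[1]=?,low[2]=?,low[3]=?,low[4]=?,low[5]=?,low[6]=?,low[7]=?); scc=(scc[0]=0,scc[1]=?,scc[2]=?,scc[3]=?,scc[4]=?,scc[5]=?,scc[6]=?,scc[7]=?)
step 2: low=(low[0]=0,low[1]=1,low[2]=2,low[3]=2,low[4]=4,low[5]=5,low[6]=?,low[7]=?); scc=(scc[0]=0,scc[1]=?,scc[2]=?,scc[3]=?,scc[4]=?,scc[5]=1,scc[6]=?,scc[7]=?)
step 3: low=(low[0]=0,low[1]=1,low[2]=2,low[3]=2,low[4]=4,low[5]=5,low[6]=6,low[7]=?); scc=(scc[0]=0,scc[1]=?,scc[2]=?,scc[3]=?,scc[4]=?,scc[5]=1,scc[6]=2,scc[7]=?)
step 4: low=(low[0]=0,low[1]=1,low[2]=2,low[3]=2,low[4]=4,low[5]=5,low[6]=6,low[7]=?); scc=(scc[0]=0,scc[1]=?,scc[2]=?,scc[3]=?,scc[4]=3,scc[5]=1,scc[6]=2,scc[7]=?)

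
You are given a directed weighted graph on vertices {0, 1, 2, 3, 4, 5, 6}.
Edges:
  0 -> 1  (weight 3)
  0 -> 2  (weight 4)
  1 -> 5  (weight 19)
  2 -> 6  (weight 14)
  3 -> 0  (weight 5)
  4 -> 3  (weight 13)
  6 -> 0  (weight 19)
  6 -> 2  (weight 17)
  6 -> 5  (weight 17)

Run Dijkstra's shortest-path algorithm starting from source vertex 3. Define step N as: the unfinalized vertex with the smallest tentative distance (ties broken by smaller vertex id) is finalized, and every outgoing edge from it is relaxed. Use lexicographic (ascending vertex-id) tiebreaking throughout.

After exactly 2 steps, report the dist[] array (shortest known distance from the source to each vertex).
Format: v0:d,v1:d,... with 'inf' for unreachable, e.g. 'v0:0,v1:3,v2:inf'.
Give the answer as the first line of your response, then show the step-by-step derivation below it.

v0:5,v1:8,v2:9,v3:0,v4:inf,v5:inf,v6:inf

step 1: dist = v0:5,v1:inf,v2:inf,v3:0,v4:inf,v5:inf,v6:inf
step 2: dist = v0:5,v1:8,v2:9,v3:0,v4:inf,v5:inf,v6:inf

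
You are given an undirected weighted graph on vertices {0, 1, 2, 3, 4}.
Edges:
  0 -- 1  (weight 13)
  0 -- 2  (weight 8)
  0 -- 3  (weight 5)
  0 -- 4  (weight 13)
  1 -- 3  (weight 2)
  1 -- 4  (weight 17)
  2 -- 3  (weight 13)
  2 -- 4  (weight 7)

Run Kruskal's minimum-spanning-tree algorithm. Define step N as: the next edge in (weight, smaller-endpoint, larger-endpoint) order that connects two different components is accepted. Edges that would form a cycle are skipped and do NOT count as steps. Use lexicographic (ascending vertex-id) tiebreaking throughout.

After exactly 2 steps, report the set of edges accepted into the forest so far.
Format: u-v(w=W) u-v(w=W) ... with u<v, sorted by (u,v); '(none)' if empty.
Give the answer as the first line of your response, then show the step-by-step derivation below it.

0-3(w=5) 1-3(w=2)

step 1: add edge 1-3 (w=2); MST = {1-3(w=2)}
step 2: add edge 0-3 (w=5); MST = {0-3(w=5) 1-3(w=2)}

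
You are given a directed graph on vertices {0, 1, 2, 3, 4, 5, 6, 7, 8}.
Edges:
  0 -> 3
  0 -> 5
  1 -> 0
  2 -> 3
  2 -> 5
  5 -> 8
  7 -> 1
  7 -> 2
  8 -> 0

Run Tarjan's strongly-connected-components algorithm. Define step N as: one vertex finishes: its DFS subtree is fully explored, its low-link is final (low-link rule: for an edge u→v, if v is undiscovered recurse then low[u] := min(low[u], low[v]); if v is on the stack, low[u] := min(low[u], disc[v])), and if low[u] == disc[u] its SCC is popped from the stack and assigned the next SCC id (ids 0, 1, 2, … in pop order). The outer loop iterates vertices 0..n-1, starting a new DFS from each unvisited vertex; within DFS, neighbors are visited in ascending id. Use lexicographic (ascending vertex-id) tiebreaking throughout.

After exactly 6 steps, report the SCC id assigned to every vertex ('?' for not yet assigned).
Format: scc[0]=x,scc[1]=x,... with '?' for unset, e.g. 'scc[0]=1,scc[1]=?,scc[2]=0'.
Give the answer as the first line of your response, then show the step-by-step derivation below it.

scc[0]=1,scc[1]=2,scc[2]=3,scc[3]=0,scc[4]=?,scc[5]=1,scc[6]=?,scc[7]=?,scc[8]=1

step 1: low=(low[0]=0,low[1]=?,low[2]=?,low[3]=1,low[4]=?,low[5]=?,low[6]=?,low[7]=?,low[8]=?); scc=(scc[0]=?,scc[1]=?,scc[2]=?,scc[3]=0,scc[4]=?,scc[5]=?,scc[6]=?,scc[7]=?,scc[8]=?)
step 2: low=(low[0]=0,low[1]=?,low[2]=?,low[3]=1,low[4]=?,low[5]=2,low[6]=?,low[7]=?,low[8]=0); scc=(scc[0]=?,scc[1]=?,scc[2]=?,scc[3]=0,scc[4]=?,scc[5]=?,scc[6]=?,scc[7]=?,scc[8]=?)
step 3: low=(low[0]=0,low[1]=?,low[2]=?,low[3]=1,low[4]=?,low[5]=0,low[6]=?,low[7]=?,low[8]=0); scc=(scc[0]=?,scc[1]=?,scc[2]=?,scc[3]=0,scc[4]=?,scc[5]=?,scc[6]=?,scc[7]=?,scc[8]=?)
step 4: low=(low[0]=0,low[1]=?,low[2]=?,low[3]=1,low[4]=?,low[5]=0,low[6]=?,low[7]=?,low[8]=0); scc=(scc[0]=1,scc[1]=?,scc[2]=?,scc[3]=0,scc[4]=?,scc[5]=1,scc[6]=?,scc[7]=?,scc[8]=1)
step 5: low=(low[0]=0,low[1]=4,low[2]=?,low[3]=1,low[4]=?,low[5]=0,low[6]=?,low[7]=?,low[8]=0); scc=(scc[0]=1,scc[1]=2,scc[2]=?,scc[3]=0,scc[4]=?,scc[5]=1,scc[6]=?,scc[7]=?,scc[8]=1)
step 6: low=(low[0]=0,low[1]=4,low[2]=5,low[3]=1,low[4]=?,low[5]=0,low[6]=?,low[7]=?,low[8]=0); scc=(scc[0]=1,scc[1]=2,scc[2]=3,scc[3]=0,scc[4]=?,scc[5]=1,scc[6]=?,scc[7]=?,scc[8]=1)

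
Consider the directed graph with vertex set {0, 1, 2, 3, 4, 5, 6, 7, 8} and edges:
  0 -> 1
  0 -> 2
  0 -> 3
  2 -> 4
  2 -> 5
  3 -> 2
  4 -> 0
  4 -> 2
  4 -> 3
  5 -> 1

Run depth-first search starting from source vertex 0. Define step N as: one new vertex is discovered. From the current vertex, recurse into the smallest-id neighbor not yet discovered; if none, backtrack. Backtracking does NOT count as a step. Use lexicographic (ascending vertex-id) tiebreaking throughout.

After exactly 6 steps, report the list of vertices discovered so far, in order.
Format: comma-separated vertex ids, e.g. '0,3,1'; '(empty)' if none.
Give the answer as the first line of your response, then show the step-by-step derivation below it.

0,1,2,4,3,5

step 1: discover 0; path=0; order=0
step 2: discover 1; path=0>1; order=0,1
step 3: discover 2; path=0>2; order=0,1,2
step 4: discover 4; path=0>2>4; order=0,1,2,4
step 5: discover 3; path=0>2>4>3; order=0,1,2,4,3
step 6: discover 5; path=0>2>5; order=0,1,2,4,3,5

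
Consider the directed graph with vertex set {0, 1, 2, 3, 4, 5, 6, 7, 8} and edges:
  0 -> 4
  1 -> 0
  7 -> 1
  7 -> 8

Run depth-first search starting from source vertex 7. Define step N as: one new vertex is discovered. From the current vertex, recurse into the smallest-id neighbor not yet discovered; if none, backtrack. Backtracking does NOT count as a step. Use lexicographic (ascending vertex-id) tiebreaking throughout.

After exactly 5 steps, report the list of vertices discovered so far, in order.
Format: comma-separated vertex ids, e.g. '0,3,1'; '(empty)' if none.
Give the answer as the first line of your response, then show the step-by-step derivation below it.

7,1,0,4,8

step 1: discover 7; path=7; order=7
step 2: discover 1; path=7>1; order=7,1
step 3: discover 0; path=7>1>0; order=7,1,0
step 4: discover 4; path=7>1>0>4; order=7,1,0,4
step 5: discover 8; path=7>8; order=7,1,0,4,8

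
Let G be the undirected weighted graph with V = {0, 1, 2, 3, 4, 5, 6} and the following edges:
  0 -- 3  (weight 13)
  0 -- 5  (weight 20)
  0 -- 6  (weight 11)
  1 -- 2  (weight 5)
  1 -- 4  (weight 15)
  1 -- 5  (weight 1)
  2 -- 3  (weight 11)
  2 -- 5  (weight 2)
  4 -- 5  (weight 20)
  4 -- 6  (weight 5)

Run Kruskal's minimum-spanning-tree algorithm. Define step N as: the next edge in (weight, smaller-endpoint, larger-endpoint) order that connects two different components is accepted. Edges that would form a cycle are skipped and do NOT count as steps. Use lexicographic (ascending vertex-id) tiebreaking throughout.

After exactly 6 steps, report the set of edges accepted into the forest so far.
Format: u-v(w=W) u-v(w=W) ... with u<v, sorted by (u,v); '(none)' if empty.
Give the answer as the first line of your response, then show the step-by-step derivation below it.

0-3(w=13) 0-6(w=11) 1-5(w=1) 2-3(w=11) 2-5(w=2) 4-6(w=5)

step 1: add edge 1-5 (w=1); MST = {1-5(w=1)}
step 2: add edge 2-5 (w=2); MST = {1-5(w=1) 2-5(w=2)}
step 3: add edge 4-6 (w=5); MST = {1-5(w=1) 2-5(w=2) 4-6(w=5)}
step 4: add edge 0-6 (w=11); MST = {0-6(w=11) 1-5(w=1) 2-5(w=2) 4-6(w=5)}
step 5: add edge 2-3 (w=11); MST = {0-6(w=11) 1-5(w=1) 2-3(w=11) 2-5(w=2) 4-6(w=5)}
step 6: add edge 0-3 (w=13); MST = {0-3(w=13) 0-6(w=11) 1-5(w=1) 2-3(w=11) 2-5(w=2) 4-6(w=5)}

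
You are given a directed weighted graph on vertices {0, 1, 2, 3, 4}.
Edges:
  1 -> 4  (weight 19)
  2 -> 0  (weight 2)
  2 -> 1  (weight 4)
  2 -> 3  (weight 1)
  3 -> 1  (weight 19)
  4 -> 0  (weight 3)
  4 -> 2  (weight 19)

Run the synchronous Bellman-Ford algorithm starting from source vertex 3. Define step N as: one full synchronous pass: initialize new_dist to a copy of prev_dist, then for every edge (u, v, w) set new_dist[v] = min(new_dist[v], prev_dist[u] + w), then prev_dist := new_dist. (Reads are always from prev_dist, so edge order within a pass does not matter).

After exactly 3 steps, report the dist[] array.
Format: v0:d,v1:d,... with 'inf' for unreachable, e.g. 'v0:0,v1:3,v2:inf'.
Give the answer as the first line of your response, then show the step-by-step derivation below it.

v0:41,v1:19,v2:57,v3:0,v4:38

step 1: dist = v0:inf,v1:19,v2:inf,v3:0,v4:inf
step 2: dist = v0:inf,v1:19,v2:inf,v3:0,v4:38
step 3: dist = v0:41,v1:19,v2:57,v3:0,v4:38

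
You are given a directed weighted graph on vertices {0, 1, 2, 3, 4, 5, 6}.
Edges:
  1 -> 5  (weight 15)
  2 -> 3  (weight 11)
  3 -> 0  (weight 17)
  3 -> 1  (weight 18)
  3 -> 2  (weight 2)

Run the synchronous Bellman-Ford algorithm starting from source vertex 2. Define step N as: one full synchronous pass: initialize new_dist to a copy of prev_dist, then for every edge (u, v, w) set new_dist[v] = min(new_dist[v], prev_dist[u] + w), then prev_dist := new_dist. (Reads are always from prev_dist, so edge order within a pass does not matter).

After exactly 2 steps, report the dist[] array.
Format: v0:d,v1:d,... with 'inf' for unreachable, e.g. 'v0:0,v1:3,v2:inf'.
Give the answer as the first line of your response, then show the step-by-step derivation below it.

v0:28,v1:29,v2:0,v3:11,v4:inf,v5:inf,v6:inf

step 1: dist = v0:inf,v1:inf,v2:0,v3:11,v4:inf,v5:inf,v6:inf
step 2: dist = v0:28,v1:29,v2:0,v3:11,v4:inf,v5:inf,v6:inf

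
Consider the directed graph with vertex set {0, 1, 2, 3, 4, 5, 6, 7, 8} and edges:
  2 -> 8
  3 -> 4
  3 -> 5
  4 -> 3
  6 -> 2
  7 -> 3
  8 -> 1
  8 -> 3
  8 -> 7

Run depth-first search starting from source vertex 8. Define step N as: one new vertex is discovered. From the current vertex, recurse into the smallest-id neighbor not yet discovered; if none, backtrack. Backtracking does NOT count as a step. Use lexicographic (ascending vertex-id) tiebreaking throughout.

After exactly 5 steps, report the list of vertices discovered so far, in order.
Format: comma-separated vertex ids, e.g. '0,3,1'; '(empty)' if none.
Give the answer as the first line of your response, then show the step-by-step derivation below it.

8,1,3,4,5

step 1: discover 8; path=8; order=8
step 2: discover 1; path=8>1; order=8,1
step 3: discover 3; path=8>3; order=8,1,3
step 4: discover 4; path=8>3>4; order=8,1,3,4
step 5: discover 5; path=8>3>5; order=8,1,3,4,5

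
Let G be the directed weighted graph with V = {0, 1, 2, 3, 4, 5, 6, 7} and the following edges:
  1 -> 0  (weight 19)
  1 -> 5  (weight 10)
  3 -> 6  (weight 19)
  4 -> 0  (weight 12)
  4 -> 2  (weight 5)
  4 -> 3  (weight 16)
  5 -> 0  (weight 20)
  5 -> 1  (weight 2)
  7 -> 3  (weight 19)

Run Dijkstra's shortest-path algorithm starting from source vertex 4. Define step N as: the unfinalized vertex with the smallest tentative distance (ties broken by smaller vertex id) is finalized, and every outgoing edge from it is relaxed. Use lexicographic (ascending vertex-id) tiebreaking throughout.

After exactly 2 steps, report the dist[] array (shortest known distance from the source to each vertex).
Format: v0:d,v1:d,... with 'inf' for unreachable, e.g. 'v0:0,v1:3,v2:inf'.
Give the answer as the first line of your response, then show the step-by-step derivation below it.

v0:12,v1:inf,v2:5,v3:16,v4:0,v5:inf,v6:inf,v7:inf

step 1: dist = v0:12,v1:inf,v2:5,v3:16,v4:0,v5:inf,v6:inf,v7:inf
step 2: dist = v0:12,v1:inf,v2:5,v3:16,v4:0,v5:inf,v6:inf,v7:inf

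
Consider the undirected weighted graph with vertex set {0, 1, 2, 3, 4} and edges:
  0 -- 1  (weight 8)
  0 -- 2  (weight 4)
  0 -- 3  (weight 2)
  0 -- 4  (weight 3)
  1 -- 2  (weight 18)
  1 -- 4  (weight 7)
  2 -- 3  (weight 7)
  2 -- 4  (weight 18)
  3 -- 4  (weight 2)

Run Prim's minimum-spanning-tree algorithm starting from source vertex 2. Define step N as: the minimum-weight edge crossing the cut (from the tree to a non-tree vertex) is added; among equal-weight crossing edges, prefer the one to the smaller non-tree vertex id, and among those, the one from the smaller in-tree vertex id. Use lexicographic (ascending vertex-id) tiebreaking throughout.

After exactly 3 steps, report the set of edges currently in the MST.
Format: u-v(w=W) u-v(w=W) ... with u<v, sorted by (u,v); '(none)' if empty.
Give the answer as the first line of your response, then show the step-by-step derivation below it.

0-2(w=4) 0-3(w=2) 3-4(w=2)

step 1: add edge 0-2 (w=4); MST = {0-2(w=4)}
step 2: add edge 0-3 (w=2); MST = {0-2(w=4) 0-3(w=2)}
step 3: add edge 3-4 (w=2); MST = {0-2(w=4) 0-3(w=2) 3-4(w=2)}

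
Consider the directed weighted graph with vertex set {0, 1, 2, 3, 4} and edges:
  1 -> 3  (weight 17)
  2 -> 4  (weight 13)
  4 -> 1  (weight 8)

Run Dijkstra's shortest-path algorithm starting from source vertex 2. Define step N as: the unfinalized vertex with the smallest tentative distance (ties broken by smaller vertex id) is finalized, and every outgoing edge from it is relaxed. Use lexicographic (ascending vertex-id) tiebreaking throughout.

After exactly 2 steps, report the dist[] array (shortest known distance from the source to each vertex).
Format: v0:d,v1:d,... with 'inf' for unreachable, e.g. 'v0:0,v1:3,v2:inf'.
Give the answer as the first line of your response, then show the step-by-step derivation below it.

v0:inf,v1:21,v2:0,v3:inf,v4:13

step 1: dist = v0:inf,v1:inf,v2:0,v3:inf,v4:13
step 2: dist = v0:inf,v1:21,v2:0,v3:inf,v4:13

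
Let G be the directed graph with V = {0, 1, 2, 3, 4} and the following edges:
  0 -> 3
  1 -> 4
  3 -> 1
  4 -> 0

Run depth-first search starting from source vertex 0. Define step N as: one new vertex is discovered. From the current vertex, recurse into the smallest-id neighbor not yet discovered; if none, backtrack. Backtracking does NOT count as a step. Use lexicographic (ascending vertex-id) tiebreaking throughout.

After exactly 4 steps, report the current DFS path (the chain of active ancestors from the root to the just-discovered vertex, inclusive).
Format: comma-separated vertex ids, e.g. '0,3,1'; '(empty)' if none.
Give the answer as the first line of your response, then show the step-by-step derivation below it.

0,3,1,4

step 1: discover 0; path=0; order=0
step 2: discover 3; path=0>3; order=0,3
step 3: discover 1; path=0>3>1; order=0,3,1
step 4: discover 4; path=0>3>1>4; order=0,3,1,4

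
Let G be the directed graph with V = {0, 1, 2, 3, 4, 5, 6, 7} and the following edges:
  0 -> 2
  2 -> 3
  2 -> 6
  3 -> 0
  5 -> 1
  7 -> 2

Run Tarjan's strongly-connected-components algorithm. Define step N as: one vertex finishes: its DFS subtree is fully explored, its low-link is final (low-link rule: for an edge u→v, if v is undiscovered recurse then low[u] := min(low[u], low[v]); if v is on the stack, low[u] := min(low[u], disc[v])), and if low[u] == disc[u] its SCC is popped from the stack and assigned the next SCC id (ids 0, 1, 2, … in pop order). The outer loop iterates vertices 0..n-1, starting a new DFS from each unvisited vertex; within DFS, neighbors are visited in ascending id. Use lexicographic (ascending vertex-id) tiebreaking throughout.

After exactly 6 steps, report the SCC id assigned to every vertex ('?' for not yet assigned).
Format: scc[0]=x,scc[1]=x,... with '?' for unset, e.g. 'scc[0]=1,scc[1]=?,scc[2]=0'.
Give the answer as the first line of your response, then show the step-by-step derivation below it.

scc[0]=1,scc[1]=2,scc[2]=1,scc[3]=1,scc[4]=3,scc[5]=?,scc[6]=0,scc[7]=?

step 1: low=(low[0]=0,low[1]=?,low[2]=1,low[3]=0,low[4]=?,low[5]=?,low[6]=?,low[7]=?); scc=(scc[0]=?,scc[1]=?,scc[2]=?,scc[3]=?,scc[4]=?,scc[5]=?,scc[6]=?,scc[7]=?)
step 2: low=(low[0]=0,low[1]=?,low[2]=0,low[3]=0,low[4]=?,low[5]=?,low[6]=3,low[7]=?); scc=(scc[0]=?,scc[1]=?,scc[2]=?,scc[3]=?,scc[4]=?,scc[5]=?,scc[6]=0,scc[7]=?)
step 3: low=(low[0]=0,low[1]=?,low[2]=0,low[3]=0,low[4]=?,low[5]=?,low[6]=3,low[7]=?); scc=(scc[0]=?,scc[1]=?,scc[2]=?,scc[3]=?,scc[4]=?,scc[5]=?,scc[6]=0,scc[7]=?)
step 4: low=(low[0]=0,low[1]=?,low[2]=0,low[3]=0,low[4]=?,low[5]=?,low[6]=3,low[7]=?); scc=(scc[0]=1,scc[1]=?,scc[2]=1,scc[3]=1,scc[4]=?,scc[5]=?,scc[6]=0,scc[7]=?)
step 5: low=(low[0]=0,low[1]=4,low[2]=0,low[3]=0,low[4]=?,low[5]=?,low[6]=3,low[7]=?); scc=(scc[0]=1,scc[1]=2,scc[2]=1,scc[3]=1,scc[4]=?,scc[5]=?,scc[6]=0,scc[7]=?)
step 6: low=(low[0]=0,low[1]=4,low[2]=0,low[3]=0,low[4]=5,low[5]=?,low[6]=3,low[7]=?); scc=(scc[0]=1,scc[1]=2,scc[2]=1,scc[3]=1,scc[4]=3,scc[5]=?,scc[6]=0,scc[7]=?)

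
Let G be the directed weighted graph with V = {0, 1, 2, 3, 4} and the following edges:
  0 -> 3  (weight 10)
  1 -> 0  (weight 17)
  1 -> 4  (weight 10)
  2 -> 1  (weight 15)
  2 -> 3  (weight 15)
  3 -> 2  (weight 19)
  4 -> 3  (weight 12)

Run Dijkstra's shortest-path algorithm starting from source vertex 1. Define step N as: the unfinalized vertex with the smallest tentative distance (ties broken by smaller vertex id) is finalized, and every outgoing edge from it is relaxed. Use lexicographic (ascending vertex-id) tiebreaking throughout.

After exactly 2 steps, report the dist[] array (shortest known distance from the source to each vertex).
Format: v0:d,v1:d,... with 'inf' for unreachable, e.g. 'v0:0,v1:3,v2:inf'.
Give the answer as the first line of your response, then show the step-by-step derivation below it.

v0:17,v1:0,v2:inf,v3:22,v4:10

step 1: dist = v0:17,v1:0,v2:inf,v3:inf,v4:10
step 2: dist = v0:17,v1:0,v2:inf,v3:22,v4:10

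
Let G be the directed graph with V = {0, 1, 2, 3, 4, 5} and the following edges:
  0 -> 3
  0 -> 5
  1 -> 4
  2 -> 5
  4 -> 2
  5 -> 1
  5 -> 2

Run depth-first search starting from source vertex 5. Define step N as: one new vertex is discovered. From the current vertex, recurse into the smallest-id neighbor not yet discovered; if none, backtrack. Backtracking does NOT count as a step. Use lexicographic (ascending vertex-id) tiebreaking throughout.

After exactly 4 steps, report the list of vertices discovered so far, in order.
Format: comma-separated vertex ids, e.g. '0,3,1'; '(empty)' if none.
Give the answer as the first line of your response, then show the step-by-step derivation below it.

5,1,4,2

step 1: discover 5; path=5; order=5
step 2: discover 1; path=5>1; order=5,1
step 3: discover 4; path=5>1>4; order=5,1,4
step 4: discover 2; path=5>1>4>2; order=5,1,4,2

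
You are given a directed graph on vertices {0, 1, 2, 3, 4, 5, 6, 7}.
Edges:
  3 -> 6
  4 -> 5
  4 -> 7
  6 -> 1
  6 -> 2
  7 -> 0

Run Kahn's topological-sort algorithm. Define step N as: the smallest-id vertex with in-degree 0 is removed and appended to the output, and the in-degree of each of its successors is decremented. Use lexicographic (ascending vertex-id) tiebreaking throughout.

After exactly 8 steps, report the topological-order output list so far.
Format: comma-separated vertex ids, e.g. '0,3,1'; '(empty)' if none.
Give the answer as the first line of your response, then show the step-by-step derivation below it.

3,4,5,6,1,2,7,0

step 1: output 3; order=[3]; indeg=(1,1,1,0,0,1,0,1)
step 2: output 4; order=[3,4]; indeg=(1,1,1,0,0,0,0,0)
step 3: output 5; order=[3,4,5]; indeg=(1,1,1,0,0,0,0,0)
step 4: output 6; order=[3,4,5,6]; indeg=(1,0,0,0,0,0,0,0)
step 5: output 1; order=[3,4,5,6,1]; indeg=(1,0,0,0,0,0,0,0)
step 6: output 2; order=[3,4,5,6,1,2]; indeg=(1,0,0,0,0,0,0,0)
step 7: output 7; order=[3,4,5,6,1,2,7]; indeg=(0,0,0,0,0,0,0,0)
step 8: output 0; order=[3,4,5,6,1,2,7,0]; indeg=(0,0,0,0,0,0,0,0)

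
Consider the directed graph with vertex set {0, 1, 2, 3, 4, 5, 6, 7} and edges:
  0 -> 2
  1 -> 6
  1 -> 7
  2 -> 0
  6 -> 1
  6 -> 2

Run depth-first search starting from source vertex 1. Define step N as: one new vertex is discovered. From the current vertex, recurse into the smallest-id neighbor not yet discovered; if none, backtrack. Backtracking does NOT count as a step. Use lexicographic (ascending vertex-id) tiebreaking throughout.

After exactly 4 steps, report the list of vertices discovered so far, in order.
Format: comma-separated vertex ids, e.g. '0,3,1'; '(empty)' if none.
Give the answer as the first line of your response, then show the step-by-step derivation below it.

1,6,2,0

step 1: discover 1; path=1; order=1
step 2: discover 6; path=1>6; order=1,6
step 3: discover 2; path=1>6>2; order=1,6,2
step 4: discover 0; path=1>6>2>0; order=1,6,2,0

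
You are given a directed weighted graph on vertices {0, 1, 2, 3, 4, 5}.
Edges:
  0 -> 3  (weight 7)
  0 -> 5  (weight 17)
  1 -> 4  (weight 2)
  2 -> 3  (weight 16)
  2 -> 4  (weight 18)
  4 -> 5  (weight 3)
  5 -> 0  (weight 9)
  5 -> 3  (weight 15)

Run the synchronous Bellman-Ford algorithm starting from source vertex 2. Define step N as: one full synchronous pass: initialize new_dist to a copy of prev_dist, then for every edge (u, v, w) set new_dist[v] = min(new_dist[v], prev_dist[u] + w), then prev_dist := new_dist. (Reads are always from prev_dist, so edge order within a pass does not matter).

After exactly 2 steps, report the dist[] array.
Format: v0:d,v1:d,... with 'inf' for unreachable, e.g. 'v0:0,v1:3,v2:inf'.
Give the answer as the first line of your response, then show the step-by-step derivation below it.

v0:inf,v1:inf,v2:0,v3:16,v4:18,v5:21

step 1: dist = v0:inf,v1:inf,v2:0,v3:16,v4:18,v5:inf
step 2: dist = v0:inf,v1:inf,v2:0,v3:16,v4:18,v5:21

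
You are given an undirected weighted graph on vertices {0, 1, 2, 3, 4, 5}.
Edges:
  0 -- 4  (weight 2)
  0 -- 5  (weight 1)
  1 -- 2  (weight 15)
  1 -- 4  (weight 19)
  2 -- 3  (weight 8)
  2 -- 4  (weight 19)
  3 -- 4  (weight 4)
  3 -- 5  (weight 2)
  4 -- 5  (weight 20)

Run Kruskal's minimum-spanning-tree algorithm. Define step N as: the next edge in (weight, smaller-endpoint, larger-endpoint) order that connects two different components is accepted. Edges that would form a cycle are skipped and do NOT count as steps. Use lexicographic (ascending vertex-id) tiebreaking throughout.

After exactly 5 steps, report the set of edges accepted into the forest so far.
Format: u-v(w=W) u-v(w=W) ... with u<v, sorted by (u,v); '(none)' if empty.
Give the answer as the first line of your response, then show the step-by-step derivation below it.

0-4(w=2) 0-5(w=1) 1-2(w=15) 2-3(w=8) 3-5(w=2)

step 1: add edge 0-5 (w=1); MST = {0-5(w=1)}
step 2: add edge 0-4 (w=2); MST = {0-4(w=2) 0-5(w=1)}
step 3: add edge 3-5 (w=2); MST = {0-4(w=2) 0-5(w=1) 3-5(w=2)}
step 4: add edge 2-3 (w=8); MST = {0-4(w=2) 0-5(w=1) 2-3(w=8) 3-5(w=2)}
step 5: add edge 1-2 (w=15); MST = {0-4(w=2) 0-5(w=1) 1-2(w=15) 2-3(w=8) 3-5(w=2)}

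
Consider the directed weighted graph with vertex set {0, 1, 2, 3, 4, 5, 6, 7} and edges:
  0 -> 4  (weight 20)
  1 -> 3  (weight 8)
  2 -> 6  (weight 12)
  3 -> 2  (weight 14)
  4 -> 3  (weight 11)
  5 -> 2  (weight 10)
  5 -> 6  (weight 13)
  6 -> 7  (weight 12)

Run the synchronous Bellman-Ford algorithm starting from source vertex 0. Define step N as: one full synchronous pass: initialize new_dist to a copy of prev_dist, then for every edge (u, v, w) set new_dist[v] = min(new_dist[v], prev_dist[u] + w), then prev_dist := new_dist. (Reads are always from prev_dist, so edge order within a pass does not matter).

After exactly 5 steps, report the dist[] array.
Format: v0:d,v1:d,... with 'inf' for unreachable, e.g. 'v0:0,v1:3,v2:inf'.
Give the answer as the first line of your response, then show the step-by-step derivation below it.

v0:0,v1:inf,v2:45,v3:31,v4:20,v5:inf,v6:57,v7:69

step 1: dist = v0:0,v1:inf,v2:inf,v3:inf,v4:20,v5:inf,v6:inf,v7:inf
step 2: dist = v0:0,v1:inf,v2:inf,v3:31,v4:20,v5:inf,v6:inf,v7:inf
step 3: dist = v0:0,v1:inf,v2:45,v3:31,v4:20,v5:inf,v6:inf,v7:inf
step 4: dist = v0:0,v1:inf,v2:45,v3:31,v4:20,v5:inf,v6:57,v7:inf
step 5: dist = v0:0,v1:inf,v2:45,v3:31,v4:20,v5:inf,v6:57,v7:69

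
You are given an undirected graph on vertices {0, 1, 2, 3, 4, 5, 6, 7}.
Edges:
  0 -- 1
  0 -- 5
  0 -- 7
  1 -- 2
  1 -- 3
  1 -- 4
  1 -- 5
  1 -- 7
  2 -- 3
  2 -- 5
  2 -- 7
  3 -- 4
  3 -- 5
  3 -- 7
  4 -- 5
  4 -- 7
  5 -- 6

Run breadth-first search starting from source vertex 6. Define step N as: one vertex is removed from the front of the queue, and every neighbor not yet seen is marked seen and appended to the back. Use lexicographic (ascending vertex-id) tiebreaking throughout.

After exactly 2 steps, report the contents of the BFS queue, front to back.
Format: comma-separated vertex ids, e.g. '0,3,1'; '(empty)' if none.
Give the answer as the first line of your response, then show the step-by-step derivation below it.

0,1,2,3,4

step 1: dequeue 6; queue=[5]; order=6
step 2: dequeue 5; queue=[0,1,2,3,4]; order=6,5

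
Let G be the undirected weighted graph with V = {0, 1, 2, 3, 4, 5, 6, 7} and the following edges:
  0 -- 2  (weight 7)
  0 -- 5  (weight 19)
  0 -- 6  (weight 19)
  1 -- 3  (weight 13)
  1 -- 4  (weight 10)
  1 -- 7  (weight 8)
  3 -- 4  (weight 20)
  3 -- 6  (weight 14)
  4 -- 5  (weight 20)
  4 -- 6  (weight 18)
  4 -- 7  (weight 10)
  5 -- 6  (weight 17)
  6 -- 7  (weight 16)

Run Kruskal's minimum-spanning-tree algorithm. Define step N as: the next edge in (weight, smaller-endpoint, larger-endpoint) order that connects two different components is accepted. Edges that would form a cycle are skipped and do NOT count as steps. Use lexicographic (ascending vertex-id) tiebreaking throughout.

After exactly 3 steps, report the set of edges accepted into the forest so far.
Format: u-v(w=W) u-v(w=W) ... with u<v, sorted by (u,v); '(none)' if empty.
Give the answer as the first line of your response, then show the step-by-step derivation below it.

0-2(w=7) 1-4(w=10) 1-7(w=8)

step 1: add edge 0-2 (w=7); MST = {0-2(w=7)}
step 2: add edge 1-7 (w=8); MST = {0-2(w=7) 1-7(w=8)}
step 3: add edge 1-4 (w=10); MST = {0-2(w=7) 1-4(w=10) 1-7(w=8)}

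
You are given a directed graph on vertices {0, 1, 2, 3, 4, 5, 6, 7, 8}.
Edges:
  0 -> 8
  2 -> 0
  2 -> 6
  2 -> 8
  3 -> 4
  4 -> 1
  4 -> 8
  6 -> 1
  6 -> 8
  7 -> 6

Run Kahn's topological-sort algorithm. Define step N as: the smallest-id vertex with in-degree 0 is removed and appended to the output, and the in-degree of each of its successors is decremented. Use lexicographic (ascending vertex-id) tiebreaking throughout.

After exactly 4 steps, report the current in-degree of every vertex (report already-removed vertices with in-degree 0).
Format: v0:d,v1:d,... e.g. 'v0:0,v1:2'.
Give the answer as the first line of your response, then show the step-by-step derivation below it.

v0:0,v1:1,v2:0,v3:0,v4:0,v5:0,v6:1,v7:0,v8:1

step 1: output 2; order=[2]; indeg=(0,2,0,0,1,0,1,0,3)
step 2: output 0; order=[2,0]; indeg=(0,2,0,0,1,0,1,0,2)
step 3: output 3; order=[2,0,3]; indeg=(0,2,0,0,0,0,1,0,2)
step 4: output 4; order=[2,0,3,4]; indeg=(0,1,0,0,0,0,1,0,1)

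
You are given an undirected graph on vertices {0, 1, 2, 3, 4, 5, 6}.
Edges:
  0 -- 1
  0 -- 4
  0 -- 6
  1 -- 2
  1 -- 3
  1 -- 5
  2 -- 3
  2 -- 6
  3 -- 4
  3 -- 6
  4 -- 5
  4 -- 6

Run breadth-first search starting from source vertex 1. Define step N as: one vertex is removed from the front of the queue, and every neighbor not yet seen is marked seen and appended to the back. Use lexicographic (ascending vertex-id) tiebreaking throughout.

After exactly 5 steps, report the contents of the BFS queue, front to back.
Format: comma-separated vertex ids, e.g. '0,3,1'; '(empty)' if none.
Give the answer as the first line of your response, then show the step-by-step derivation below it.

4,6

step 1: dequeue 1; queue=[0,2,3,5]; order=1
step 2: dequeue 0; queue=[2,3,5,4,6]; order=1,0
step 3: dequeue 2; queue=[3,5,4,6]; order=1,0,2
step 4: dequeue 3; queue=[5,4,6]; order=1,0,2,3
step 5: dequeue 5; queue=[4,6]; order=1,0,2,3,5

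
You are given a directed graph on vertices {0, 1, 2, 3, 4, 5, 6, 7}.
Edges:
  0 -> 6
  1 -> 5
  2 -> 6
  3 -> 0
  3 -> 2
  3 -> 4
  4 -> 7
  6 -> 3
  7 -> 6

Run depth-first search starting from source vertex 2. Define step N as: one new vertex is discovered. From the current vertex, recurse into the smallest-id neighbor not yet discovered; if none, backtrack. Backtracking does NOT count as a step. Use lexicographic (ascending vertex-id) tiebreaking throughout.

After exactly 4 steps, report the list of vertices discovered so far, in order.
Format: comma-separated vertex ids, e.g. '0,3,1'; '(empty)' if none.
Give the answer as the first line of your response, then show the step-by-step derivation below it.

2,6,3,0

step 1: discover 2; path=2; order=2
step 2: discover 6; path=2>6; order=2,6
step 3: discover 3; path=2>6>3; order=2,6,3
step 4: discover 0; path=2>6>3>0; order=2,6,3,0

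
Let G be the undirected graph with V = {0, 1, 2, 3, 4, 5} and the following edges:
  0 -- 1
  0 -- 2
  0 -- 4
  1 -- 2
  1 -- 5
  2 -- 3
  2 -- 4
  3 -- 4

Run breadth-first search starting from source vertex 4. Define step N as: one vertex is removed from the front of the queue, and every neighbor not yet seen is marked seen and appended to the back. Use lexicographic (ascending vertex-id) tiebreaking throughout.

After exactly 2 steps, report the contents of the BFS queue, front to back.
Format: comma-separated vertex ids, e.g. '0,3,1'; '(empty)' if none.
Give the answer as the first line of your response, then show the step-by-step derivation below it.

2,3,1

step 1: dequeue 4; queue=[0,2,3]; order=4
step 2: dequeue 0; queue=[2,3,1]; order=4,0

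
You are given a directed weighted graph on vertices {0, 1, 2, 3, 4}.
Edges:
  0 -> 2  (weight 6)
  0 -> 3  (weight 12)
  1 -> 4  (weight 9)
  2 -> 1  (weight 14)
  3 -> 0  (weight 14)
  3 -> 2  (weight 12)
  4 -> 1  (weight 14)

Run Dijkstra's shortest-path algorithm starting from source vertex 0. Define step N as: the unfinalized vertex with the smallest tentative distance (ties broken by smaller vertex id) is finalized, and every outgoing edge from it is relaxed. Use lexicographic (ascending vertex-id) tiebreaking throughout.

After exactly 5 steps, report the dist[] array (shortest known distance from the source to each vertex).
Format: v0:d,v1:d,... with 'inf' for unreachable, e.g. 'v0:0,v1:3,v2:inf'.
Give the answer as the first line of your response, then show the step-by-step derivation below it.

v0:0,v1:20,v2:6,v3:12,v4:29

step 1: dist = v0:0,v1:inf,v2:6,v3:12,v4:inf
step 2: dist = v0:0,v1:20,v2:6,v3:12,v4:inf
step 3: dist = v0:0,v1:20,v2:6,v3:12,v4:inf
step 4: dist = v0:0,v1:20,v2:6,v3:12,v4:29
step 5: dist = v0:0,v1:20,v2:6,v3:12,v4:29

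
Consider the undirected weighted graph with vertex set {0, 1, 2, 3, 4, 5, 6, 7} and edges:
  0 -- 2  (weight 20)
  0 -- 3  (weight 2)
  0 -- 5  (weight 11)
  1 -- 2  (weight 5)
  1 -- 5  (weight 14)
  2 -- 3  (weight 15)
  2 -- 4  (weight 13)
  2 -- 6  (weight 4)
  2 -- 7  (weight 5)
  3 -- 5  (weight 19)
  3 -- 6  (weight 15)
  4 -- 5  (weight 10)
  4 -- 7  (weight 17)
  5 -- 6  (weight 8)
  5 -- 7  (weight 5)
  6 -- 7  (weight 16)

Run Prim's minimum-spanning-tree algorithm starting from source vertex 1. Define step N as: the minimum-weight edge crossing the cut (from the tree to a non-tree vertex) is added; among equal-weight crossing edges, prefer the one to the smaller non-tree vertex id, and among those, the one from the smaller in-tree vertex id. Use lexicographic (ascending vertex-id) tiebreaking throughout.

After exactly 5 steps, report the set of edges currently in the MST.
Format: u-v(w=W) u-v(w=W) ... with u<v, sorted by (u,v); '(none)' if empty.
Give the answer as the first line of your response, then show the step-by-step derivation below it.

1-2(w=5) 2-6(w=4) 2-7(w=5) 4-5(w=10) 5-7(w=5)

step 1: add edge 1-2 (w=5); MST = {1-2(w=5)}
step 2: add edge 2-6 (w=4); MST = {1-2(w=5) 2-6(w=4)}
step 3: add edge 2-7 (w=5); MST = {1-2(w=5) 2-6(w=4) 2-7(w=5)}
step 4: add edge 5-7 (w=5); MST = {1-2(w=5) 2-6(w=4) 2-7(w=5) 5-7(w=5)}
step 5: add edge 4-5 (w=10); MST = {1-2(w=5) 2-6(w=4) 2-7(w=5) 4-5(w=10) 5-7(w=5)}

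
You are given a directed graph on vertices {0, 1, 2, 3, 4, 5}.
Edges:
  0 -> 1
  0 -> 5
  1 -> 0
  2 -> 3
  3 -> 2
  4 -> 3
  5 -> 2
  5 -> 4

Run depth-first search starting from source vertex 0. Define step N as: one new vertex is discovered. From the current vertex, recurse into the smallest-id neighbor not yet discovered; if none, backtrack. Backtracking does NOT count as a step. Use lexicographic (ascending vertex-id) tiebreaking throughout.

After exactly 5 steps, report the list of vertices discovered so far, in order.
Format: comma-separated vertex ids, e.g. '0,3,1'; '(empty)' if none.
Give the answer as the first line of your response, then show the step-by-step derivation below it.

0,1,5,2,3

step 1: discover 0; path=0; order=0
step 2: discover 1; path=0>1; order=0,1
step 3: discover 5; path=0>5; order=0,1,5
step 4: discover 2; path=0>5>2; order=0,1,5,2
step 5: discover 3; path=0>5>2>3; order=0,1,5,2,3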